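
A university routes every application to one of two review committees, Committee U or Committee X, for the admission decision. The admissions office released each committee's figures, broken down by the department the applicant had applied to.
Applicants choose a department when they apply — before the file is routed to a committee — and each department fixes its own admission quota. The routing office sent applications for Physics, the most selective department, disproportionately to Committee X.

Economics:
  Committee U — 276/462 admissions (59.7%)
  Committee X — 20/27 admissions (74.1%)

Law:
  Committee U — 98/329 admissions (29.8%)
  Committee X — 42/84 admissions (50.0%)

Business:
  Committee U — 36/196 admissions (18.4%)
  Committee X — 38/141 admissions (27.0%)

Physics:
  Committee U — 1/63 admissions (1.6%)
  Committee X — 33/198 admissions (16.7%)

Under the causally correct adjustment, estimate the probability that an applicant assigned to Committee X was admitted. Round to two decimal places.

0.47

The department-specific comparison favours Committee X throughout, but the pooled figures favour Committee U. The question is whether to condition on department.
The imbalance in department arose from how applicants were allocated, not from anything the review committee did; and department independently affects the outcome. The pooled gap is confounded — condition on department.
Standardising Committee X to the population department mix: 0.326·20/27 + 0.275·42/84 + 0.225·38/141 + 0.174·33/198 = 0.469.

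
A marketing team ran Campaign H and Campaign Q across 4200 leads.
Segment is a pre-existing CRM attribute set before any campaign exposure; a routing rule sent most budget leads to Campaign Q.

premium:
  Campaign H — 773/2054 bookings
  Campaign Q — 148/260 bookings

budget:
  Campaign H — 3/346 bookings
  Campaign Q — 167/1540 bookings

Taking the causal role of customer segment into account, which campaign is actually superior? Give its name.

The customer segment-specific comparison favours Campaign Q throughout, but the pooled figures favour Campaign H. The question is whether to condition on customer segment.
The imbalance in customer segment arose from how leads were allocated, not from anything the campaign did; and customer segment independently affects the outcome. The pooled gap is confounded — condition on customer segment.
Within each level — premium: 37.6% vs 56.9%; budget: 0.9% vs 10.8% — Campaign Q is higher every time.

Campaign Q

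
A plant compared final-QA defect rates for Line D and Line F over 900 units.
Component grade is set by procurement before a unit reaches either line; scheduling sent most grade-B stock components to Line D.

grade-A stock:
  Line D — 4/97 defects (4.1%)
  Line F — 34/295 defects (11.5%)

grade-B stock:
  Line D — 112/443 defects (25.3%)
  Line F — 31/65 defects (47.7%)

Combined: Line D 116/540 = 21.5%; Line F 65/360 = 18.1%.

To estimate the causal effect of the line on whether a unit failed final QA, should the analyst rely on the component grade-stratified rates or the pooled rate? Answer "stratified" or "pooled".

Within every component grade level Line D has the lower rate, yet pooled Line F does — Simpson's reversal.
Component grade satisfies the back-door criterion: it is not a descendant of the line, and it blocks the spurious path from line to outcome. Adjusting for it (i.e., using the within-component grade rates) gives the causal effect.
Within each level — grade-A stock: 4.1% vs 11.5%; grade-B stock: 25.3% vs 47.7% — Line D is lower every time.

stratified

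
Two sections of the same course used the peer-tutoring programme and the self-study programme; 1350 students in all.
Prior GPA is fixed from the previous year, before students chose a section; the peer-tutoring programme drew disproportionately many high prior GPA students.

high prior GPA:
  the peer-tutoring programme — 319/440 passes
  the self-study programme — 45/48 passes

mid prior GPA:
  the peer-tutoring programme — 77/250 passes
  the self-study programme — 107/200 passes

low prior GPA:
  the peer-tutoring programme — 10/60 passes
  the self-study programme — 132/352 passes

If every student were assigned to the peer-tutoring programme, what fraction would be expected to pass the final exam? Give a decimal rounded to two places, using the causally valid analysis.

Within every prior GPA band level the self-study programme has the higher rate, yet pooled the peer-tutoring programme does — Simpson's reversal.
Since prior GPA band is a pre-existing factor (not a product of the teaching method) and it affects the outcome on its own, it is a confounder. The stratified rates, not the pooled rate, identify the causal effect.
Standardising the peer-tutoring programme to the population prior GPA band mix: 0.361·319/440 + 0.333·77/250 + 0.305·10/60 = 0.416.

0.42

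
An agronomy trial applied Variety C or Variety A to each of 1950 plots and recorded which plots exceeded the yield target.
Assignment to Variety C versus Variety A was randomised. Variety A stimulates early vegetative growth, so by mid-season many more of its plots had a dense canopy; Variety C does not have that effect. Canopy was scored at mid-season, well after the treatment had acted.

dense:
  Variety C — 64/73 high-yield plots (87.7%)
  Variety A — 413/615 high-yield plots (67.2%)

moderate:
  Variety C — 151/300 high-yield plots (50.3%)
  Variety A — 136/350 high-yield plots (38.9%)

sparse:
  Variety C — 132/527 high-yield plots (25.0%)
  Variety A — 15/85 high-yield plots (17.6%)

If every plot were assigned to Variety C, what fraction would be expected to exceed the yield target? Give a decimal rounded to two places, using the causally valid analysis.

0.39

Mid-season canopy lies on the pathway variety → mid-season canopy → outcome, so adjusting for it blocks the indirect effect. For the total causal effect of variety, use the unadjusted pooled rates.
So P(outcome | do(Variety C)) is just the pooled rate for Variety C: 347/900 = 0.386.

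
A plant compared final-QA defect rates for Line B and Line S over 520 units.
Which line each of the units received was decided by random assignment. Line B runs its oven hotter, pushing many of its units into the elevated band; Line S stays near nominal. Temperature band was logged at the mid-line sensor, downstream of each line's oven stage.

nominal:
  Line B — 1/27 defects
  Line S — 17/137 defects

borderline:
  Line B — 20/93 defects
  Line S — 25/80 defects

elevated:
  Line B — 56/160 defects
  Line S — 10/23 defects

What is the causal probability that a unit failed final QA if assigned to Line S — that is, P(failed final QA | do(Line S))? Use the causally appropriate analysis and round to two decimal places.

0.22

The stratified and pooled comparisons disagree (Line B wins within each in-process temperature band; Line S wins overall), so the answer turns on the causal role of in-process temperature band.
The distribution of in-process temperature band is itself part of what the line does — it is an intermediate outcome. Holding it fixed would remove that part of the effect; the total effect is the pooled difference.
So P(outcome | do(Line S)) is just the pooled rate for Line S: 52/240 = 0.217.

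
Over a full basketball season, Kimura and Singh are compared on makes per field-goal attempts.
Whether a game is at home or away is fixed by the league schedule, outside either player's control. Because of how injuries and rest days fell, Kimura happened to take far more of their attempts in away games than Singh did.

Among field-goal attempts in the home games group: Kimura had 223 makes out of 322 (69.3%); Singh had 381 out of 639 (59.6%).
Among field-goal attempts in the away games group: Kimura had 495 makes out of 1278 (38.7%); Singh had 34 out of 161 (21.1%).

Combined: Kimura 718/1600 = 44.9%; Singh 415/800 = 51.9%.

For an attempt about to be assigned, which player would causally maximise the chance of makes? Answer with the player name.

The imbalance in game venue arose from how field-goal attempts were allocated, not from anything the player did; and game venue independently affects the outcome. The pooled gap is confounded — condition on game venue.
Within each level — home games: 69.3% vs 59.6%; away games: 38.7% vs 21.1% — Kimura is higher every time.

Kimura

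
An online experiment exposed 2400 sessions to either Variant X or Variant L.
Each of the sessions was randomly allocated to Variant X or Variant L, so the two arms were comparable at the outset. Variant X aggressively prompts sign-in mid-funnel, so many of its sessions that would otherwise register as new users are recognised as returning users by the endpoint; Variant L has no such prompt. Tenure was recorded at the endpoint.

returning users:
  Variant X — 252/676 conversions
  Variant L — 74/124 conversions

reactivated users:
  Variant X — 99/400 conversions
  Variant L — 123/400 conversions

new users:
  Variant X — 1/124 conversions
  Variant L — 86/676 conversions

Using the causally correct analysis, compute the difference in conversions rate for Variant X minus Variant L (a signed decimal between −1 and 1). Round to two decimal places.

+0.06

The distribution of user tenure is itself part of what the variant does — it is an intermediate outcome. Holding it fixed would remove that part of the effect; the total effect is the pooled difference.
The causal difference is the pooled difference: 0.293 − 0.236 = +0.058.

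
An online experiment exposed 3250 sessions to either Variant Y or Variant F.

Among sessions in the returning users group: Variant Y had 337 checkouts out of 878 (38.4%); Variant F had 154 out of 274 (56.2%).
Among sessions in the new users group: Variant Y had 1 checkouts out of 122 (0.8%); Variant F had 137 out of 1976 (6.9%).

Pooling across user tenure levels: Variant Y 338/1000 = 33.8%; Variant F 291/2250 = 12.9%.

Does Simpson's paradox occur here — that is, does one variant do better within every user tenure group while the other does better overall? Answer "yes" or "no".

yes

Within each user tenure level (returning users 38.4% vs 56.2%; new users 0.8% vs 6.9%), Variant F has the higher rate every time. Pooled: 33.8% vs 12.9% — Variant Y has the higher rate overall. The two comparisons disagree.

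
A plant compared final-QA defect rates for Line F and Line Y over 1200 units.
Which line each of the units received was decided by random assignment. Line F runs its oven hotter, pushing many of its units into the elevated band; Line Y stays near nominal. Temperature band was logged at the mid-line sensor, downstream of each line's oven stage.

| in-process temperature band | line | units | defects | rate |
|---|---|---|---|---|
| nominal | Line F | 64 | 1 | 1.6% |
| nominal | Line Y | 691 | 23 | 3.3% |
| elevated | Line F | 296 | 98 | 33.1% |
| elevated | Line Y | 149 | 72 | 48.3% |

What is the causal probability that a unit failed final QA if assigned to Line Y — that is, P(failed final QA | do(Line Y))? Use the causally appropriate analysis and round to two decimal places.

0.11

Because the line influences in-process temperature band, in-process temperature band is a post-treatment mediator, not a confounder. Stratifying on it would bias the estimate; the causal effect is the crude pooled difference.
So P(outcome | do(Line Y)) is just the pooled rate for Line Y: 95/840 = 0.113.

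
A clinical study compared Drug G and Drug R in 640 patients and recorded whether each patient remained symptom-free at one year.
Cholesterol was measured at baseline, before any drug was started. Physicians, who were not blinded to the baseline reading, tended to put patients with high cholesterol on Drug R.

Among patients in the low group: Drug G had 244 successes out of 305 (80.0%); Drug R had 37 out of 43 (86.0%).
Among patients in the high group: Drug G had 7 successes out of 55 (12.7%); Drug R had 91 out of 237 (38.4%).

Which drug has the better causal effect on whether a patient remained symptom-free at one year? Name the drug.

Drug R

Since cholesterol is a pre-existing factor (not a product of the drug) and it affects the outcome on its own, it is a confounder. The stratified rates, not the pooled rate, identify the causal effect.
Within each level — low: 80.0% vs 86.0%; high: 12.7% vs 38.4% — Drug R is higher every time.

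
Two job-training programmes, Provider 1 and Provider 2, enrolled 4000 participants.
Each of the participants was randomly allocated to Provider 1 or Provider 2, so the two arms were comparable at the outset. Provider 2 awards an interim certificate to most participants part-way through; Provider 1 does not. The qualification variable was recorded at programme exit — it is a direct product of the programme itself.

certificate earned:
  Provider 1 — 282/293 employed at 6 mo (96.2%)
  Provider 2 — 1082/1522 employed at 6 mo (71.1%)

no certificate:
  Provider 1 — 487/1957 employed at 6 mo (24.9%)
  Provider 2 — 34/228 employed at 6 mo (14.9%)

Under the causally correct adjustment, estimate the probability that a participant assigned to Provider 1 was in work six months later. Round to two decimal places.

Stratifying would compare programmes among participants the programmes themselves sorted into qualification attained during the programme groups — a form of selection on an intermediate. The unconditioned pooled rates give the total causal effect.
So P(outcome | do(Provider 1)) is just the pooled rate for Provider 1: 769/2250 = 0.342.

0.34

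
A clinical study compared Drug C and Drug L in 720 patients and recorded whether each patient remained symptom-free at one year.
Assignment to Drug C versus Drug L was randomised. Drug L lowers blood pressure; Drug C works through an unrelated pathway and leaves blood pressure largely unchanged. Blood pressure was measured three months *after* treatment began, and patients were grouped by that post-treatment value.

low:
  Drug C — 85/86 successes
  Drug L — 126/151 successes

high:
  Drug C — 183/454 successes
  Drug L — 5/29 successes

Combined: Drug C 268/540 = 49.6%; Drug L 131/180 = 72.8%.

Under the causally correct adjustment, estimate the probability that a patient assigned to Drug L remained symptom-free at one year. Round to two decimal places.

Drug C is higher inside every blood pressure stratum but Drug L is higher in aggregate. Whether to stratify depends on how blood pressure relates to the drug.
The distribution of blood pressure is itself part of what the drug does — it is an intermediate outcome. Holding it fixed would remove that part of the effect; the total effect is the pooled difference.
So P(outcome | do(Drug L)) is just the pooled rate for Drug L: 131/180 = 0.728.

0.73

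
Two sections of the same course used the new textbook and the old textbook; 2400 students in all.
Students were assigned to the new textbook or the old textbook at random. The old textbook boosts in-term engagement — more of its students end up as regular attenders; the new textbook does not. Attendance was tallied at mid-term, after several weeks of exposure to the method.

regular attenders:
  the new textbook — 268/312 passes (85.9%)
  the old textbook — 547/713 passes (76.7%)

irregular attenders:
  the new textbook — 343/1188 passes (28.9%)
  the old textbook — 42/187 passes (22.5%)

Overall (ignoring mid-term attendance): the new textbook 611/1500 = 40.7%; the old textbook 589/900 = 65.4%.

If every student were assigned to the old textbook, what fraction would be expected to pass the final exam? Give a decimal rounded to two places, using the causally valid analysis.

0.65

Mid-term attendance is recorded after the teaching method and is itself shifted by it — it sits on the causal path from teaching method to outcome. Conditioning on a mediator would strip out part of the effect we want; the pooled comparison gives the total causal effect.
So P(outcome | do(the old textbook)) is just the pooled rate for the old textbook: 589/900 = 0.654.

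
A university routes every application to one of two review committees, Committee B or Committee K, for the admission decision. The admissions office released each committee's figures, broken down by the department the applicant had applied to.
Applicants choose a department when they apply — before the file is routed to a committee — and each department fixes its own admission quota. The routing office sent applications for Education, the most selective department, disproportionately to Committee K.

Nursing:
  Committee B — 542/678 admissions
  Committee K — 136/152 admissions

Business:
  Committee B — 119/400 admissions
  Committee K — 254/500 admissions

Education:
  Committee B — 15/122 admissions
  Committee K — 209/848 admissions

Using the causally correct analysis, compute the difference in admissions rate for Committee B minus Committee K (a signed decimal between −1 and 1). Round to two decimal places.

Here department is a common cause — it drives both which review committee a case falls under and the outcome. The crude comparison mixes populations; the stratum-specific rates are the causally relevant ones.
Adjusting over the population distribution of department: 0.307·(0.799−0.895) + 0.333·(0.297−0.508) + 0.359·(0.123−0.246) = -0.144.

-0.14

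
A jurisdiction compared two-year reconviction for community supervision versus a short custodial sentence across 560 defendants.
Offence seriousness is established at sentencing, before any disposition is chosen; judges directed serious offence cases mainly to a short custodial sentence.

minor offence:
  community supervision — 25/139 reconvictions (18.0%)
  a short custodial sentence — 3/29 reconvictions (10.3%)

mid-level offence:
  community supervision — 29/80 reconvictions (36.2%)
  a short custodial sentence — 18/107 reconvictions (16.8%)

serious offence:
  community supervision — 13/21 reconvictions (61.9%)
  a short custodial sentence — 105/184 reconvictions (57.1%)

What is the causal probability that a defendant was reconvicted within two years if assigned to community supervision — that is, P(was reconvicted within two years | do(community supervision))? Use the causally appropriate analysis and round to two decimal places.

0.40

The imbalance in offence seriousness arose from how defendants were allocated, not from anything the disposition did; and offence seriousness independently affects the outcome. The pooled gap is confounded — condition on offence seriousness.
Standardising community supervision to the population offence seriousness mix: 0.300·25/139 + 0.334·29/80 + 0.366·13/21 = 0.402.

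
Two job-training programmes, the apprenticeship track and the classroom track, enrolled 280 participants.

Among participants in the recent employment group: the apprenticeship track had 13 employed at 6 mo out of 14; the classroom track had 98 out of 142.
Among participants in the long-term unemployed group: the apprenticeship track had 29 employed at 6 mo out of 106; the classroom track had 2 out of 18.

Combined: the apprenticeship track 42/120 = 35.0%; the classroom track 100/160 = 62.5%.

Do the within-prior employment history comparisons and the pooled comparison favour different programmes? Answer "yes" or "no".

Within each prior employment history level (recent employment 92.9% vs 69.0%; long-term unemployed 27.4% vs 11.1%), the apprenticeship track has the higher rate every time. Pooled: 35.0% vs 62.5% — the classroom track has the higher rate overall. The two comparisons disagree.

yes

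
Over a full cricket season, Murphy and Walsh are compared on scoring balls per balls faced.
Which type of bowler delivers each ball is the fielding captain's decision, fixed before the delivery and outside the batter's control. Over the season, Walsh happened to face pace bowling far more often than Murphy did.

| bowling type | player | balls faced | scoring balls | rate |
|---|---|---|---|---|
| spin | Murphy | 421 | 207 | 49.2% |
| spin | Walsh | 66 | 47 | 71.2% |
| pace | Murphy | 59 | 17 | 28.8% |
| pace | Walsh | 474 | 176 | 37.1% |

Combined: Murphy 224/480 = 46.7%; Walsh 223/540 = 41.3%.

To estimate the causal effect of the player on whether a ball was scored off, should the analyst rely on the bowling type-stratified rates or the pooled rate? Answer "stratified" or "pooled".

The stratified and pooled comparisons disagree (Walsh wins within each bowling type; Murphy wins overall), so the answer turns on the causal role of bowling type.
Since bowling type is a pre-existing factor (not a product of the player) and it affects the outcome on its own, it is a confounder. The stratified rates, not the pooled rate, identify the causal effect.
Within each level — spin: 49.2% vs 71.2%; pace: 28.8% vs 37.1% — Walsh is higher every time.

stratified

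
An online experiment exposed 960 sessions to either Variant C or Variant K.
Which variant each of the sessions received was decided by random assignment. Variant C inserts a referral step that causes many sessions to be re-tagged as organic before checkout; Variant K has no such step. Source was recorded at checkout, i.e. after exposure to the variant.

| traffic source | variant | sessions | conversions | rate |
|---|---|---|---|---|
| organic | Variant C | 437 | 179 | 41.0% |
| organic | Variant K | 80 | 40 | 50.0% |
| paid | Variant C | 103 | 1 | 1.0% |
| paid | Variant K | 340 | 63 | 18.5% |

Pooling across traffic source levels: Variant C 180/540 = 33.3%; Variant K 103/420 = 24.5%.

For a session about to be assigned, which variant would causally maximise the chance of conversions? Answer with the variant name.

Variant C

Because the variant influences traffic source, traffic source is a post-treatment mediator, not a confounder. Stratifying on it would bias the estimate; the causal effect is the crude pooled difference.
Pooled: Variant C 33.3% vs Variant K 24.5%; Variant C is higher overall.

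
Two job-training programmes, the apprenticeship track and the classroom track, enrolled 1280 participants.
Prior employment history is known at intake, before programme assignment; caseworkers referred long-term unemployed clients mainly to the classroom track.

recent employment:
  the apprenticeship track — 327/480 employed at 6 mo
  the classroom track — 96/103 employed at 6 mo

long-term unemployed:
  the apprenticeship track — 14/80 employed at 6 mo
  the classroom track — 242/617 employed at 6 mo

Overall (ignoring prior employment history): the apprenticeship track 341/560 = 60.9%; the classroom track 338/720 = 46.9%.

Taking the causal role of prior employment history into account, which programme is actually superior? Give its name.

the classroom track

Prior employment history satisfies the back-door criterion: it is not a descendant of the programme, and it blocks the spurious path from programme to outcome. Adjusting for it (i.e., using the within-prior employment history rates) gives the causal effect.
Within each level — recent employment: 68.1% vs 93.2%; long-term unemployed: 17.5% vs 39.2% — the classroom track is higher every time.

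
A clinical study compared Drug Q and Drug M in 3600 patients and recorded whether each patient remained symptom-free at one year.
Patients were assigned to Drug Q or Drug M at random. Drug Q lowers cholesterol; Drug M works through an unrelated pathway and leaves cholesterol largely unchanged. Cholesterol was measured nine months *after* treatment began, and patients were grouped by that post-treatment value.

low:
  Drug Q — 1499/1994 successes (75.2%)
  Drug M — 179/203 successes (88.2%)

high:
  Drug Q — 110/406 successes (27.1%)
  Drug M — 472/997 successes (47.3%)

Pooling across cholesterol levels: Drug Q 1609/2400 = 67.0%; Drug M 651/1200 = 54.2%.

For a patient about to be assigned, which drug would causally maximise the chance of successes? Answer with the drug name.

Drug Q

Cholesterol is recorded after the drug and is itself shifted by it — it sits on the causal path from drug to outcome. Conditioning on a mediator would strip out part of the effect we want; the pooled comparison gives the total causal effect.
Pooled: Drug Q 67.0% vs Drug M 54.2%; Drug Q is higher overall.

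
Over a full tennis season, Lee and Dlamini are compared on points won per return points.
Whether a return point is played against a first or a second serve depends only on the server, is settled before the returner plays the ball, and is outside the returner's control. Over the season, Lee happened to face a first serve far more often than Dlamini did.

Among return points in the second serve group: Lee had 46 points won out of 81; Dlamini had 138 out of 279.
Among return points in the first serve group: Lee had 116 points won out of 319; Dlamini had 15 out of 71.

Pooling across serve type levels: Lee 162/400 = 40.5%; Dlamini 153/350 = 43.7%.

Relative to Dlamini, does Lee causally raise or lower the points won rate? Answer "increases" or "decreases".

increases

Lee is higher inside every serve type stratum but Dlamini is higher in aggregate. Whether to stratify depends on how serve type relates to the player.
Since serve type is a pre-existing factor (not a product of the player) and it affects the outcome on its own, it is a confounder. The stratified rates, not the pooled rate, identify the causal effect.
Within each level — second serve: 56.8% vs 49.5%; first serve: 36.4% vs 21.1% — Lee is higher every time.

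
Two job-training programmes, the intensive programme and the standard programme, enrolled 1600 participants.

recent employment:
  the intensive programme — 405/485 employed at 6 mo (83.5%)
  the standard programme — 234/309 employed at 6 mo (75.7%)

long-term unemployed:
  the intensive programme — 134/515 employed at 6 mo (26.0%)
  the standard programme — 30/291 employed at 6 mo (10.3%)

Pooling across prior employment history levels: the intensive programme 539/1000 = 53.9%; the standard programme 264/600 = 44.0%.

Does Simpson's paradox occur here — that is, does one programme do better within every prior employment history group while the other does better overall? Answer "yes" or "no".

no

Within each prior employment history level (recent employment 83.5% vs 75.7%; long-term unemployed 26.0% vs 10.3%), the intensive programme has the higher rate every time. Pooled: 53.9% vs 44.0% — the intensive programme has the higher rate overall. They agree.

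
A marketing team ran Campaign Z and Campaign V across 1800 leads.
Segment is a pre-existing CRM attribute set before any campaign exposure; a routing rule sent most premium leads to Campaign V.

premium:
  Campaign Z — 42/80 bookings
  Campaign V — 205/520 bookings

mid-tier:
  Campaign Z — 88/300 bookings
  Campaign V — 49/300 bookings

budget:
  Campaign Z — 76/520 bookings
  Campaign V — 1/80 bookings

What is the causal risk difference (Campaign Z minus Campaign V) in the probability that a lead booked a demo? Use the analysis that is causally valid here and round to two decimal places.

The customer segment-specific comparison favours Campaign Z throughout, but the pooled figures favour Campaign V. The question is whether to condition on customer segment.
Since customer segment is a pre-existing factor (not a product of the campaign) and it affects the outcome on its own, it is a confounder. The stratified rates, not the pooled rate, identify the causal effect.
Adjusting over the population distribution of customer segment: 0.333·(0.525−0.394) + 0.333·(0.293−0.163) + 0.333·(0.146−0.013) = +0.131.

+0.13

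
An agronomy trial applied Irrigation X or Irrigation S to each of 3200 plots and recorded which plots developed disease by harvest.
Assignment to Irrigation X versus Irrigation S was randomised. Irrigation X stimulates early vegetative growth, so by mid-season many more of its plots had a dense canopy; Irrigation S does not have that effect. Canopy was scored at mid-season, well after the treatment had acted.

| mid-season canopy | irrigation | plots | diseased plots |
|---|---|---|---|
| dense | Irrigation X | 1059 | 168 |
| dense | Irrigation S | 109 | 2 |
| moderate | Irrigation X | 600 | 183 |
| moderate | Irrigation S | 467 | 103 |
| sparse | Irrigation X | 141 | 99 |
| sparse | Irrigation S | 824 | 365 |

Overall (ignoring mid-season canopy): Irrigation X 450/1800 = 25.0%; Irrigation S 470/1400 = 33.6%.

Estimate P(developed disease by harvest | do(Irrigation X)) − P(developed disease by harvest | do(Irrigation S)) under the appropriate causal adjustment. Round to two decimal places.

The distribution of mid-season canopy is itself part of what the irrigation does — it is an intermediate outcome. Holding it fixed would remove that part of the effect; the total effect is the pooled difference.
The causal difference is the pooled difference: 0.250 − 0.336 = -0.086.

-0.09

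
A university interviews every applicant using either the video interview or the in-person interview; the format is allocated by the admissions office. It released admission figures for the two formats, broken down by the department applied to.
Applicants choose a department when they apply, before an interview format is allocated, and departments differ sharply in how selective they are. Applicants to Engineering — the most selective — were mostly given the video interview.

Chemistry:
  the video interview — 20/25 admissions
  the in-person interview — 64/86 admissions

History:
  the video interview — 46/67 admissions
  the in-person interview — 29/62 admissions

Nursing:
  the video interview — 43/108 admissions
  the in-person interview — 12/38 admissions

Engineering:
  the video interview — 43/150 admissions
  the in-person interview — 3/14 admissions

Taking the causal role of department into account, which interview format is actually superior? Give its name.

the video interview

The stratified and pooled comparisons disagree (the video interview wins within each department; the in-person interview wins overall), so the answer turns on the causal role of department.
Since department is a pre-existing factor (not a product of the interview format) and it affects the outcome on its own, it is a confounder. The stratified rates, not the pooled rate, identify the causal effect.
Within each level — Chemistry: 80.0% vs 74.4%; History: 68.7% vs 46.8%; Nursing: 39.8% vs 31.6%; Engineering: 28.7% vs 21.4% — the video interview is higher every time.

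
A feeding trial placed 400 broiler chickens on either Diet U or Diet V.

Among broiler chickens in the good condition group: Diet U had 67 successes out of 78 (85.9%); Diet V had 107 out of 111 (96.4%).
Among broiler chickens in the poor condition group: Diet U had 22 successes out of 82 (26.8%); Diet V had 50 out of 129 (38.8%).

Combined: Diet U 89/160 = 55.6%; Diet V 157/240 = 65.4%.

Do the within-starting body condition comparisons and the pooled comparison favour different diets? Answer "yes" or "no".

Within each starting body condition level (good condition 85.9% vs 96.4%; poor condition 26.8% vs 38.8%), Diet V has the higher rate every time. Pooled: 55.6% vs 65.4% — Diet V has the higher rate overall. They agree.

no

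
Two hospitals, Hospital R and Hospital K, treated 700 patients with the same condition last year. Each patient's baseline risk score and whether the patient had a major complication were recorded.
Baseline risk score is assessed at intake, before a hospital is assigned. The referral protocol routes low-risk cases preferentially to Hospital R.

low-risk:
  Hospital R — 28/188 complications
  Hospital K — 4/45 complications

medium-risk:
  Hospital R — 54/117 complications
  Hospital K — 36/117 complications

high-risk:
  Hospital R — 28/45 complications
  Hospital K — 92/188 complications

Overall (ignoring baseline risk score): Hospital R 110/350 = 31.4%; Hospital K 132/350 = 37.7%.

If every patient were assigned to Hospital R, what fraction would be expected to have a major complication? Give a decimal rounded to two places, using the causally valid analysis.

Baseline risk score satisfies the back-door criterion: it is not a descendant of the hospital, and it blocks the spurious path from hospital to outcome. Adjusting for it (i.e., using the within-baseline risk score rates) gives the causal effect.
Standardising Hospital R to the population baseline risk score mix: 0.333·28/188 + 0.334·54/117 + 0.333·28/45 = 0.411.

0.41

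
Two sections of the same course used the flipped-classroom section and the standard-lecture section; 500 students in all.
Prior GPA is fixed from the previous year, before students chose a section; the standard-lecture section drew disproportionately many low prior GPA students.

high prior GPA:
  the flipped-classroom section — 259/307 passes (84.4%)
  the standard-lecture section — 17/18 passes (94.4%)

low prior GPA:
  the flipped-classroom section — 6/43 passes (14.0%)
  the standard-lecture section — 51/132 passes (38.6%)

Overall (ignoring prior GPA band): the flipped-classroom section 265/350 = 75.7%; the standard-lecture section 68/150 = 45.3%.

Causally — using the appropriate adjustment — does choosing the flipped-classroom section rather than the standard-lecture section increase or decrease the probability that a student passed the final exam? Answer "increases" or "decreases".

decreases

Here prior GPA band is a common cause — it drives both which teaching method a case falls under and the outcome. The crude comparison mixes populations; the stratum-specific rates are the causally relevant ones.
Within each level — high prior GPA: 84.4% vs 94.4%; low prior GPA: 14.0% vs 38.6% — the standard-lecture section is higher every time.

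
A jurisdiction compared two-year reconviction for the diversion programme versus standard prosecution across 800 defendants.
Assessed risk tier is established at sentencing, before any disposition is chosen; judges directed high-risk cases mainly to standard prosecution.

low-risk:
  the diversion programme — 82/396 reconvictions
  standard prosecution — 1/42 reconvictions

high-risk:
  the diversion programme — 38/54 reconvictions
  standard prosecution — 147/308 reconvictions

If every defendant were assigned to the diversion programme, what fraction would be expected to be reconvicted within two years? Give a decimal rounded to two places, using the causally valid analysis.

0.43

Within every assessed risk tier level standard prosecution has the lower rate, yet pooled the diversion programme does — Simpson's reversal.
Nothing the disposition does changes assessed risk tier; the imbalance is an allocation artefact. With assessed risk tier also predicting the outcome, the pooled figure is confounded, and the within-stratum comparison is the causal one.
Standardising the diversion programme to the population assessed risk tier mix: 0.547·82/396 + 0.453·38/54 = 0.432.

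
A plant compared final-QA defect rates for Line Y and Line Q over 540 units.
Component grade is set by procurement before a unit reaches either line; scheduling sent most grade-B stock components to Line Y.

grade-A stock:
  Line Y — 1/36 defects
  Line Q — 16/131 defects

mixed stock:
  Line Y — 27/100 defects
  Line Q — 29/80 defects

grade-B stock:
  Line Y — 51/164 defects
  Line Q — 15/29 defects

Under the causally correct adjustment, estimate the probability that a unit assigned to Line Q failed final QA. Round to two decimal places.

Component grade satisfies the back-door criterion: it is not a descendant of the line, and it blocks the spurious path from line to outcome. Adjusting for it (i.e., using the within-component grade rates) gives the causal effect.
Standardising Line Q to the population component grade mix: 0.309·16/131 + 0.333·29/80 + 0.357·15/29 = 0.343.

0.34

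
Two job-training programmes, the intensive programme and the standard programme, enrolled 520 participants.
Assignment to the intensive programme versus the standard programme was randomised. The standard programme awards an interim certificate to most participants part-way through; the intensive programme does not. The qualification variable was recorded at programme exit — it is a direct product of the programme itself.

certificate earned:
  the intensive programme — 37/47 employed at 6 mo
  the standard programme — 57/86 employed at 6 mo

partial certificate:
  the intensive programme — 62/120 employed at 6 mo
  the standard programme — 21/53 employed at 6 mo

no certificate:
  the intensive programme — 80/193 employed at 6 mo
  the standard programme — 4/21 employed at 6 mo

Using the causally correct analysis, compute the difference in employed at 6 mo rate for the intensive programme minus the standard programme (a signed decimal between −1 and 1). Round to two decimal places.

The qualification attained during the programme-specific comparison favours the intensive programme throughout, but the pooled figures favour the standard programme. The question is whether to condition on qualification attained during the programme.
Qualification attained during the programme lies on the pathway programme → qualification attained during the programme → outcome, so adjusting for it blocks the indirect effect. For the total causal effect of programme, use the unadjusted pooled rates.
The causal difference is the pooled difference: 0.497 − 0.512 = -0.015.

-0.02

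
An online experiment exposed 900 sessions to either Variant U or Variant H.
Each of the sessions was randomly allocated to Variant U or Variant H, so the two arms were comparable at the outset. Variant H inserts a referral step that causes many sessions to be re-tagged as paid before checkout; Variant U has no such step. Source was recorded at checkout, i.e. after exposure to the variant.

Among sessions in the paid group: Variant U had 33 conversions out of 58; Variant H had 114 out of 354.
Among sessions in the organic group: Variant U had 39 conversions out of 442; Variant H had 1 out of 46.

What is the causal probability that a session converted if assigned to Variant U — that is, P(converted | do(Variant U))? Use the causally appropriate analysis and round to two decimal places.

0.14

Traffic source is downstream of the variant. One should not condition on a consequence of treatment, so the overall rates are the right comparison.
So P(outcome | do(Variant U)) is just the pooled rate for Variant U: 72/500 = 0.144.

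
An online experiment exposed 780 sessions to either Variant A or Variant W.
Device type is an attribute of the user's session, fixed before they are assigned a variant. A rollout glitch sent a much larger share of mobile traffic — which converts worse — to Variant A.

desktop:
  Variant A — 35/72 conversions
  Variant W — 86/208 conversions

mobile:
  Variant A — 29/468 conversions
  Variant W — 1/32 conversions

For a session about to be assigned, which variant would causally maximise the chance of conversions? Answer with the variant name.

Variant A

Device type satisfies the back-door criterion: it is not a descendant of the variant, and it blocks the spurious path from variant to outcome. Adjusting for it (i.e., using the within-device type rates) gives the causal effect.
Within each level — desktop: 48.6% vs 41.3%; mobile: 6.2% vs 3.1% — Variant A is higher every time.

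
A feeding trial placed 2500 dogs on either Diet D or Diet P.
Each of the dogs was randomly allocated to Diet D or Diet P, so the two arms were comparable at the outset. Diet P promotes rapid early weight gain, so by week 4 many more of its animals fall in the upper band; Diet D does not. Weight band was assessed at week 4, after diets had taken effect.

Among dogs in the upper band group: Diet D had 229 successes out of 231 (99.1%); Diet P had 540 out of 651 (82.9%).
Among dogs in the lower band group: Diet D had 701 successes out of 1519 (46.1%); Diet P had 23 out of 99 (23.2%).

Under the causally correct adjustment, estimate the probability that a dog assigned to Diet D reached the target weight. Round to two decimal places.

0.53

Week-4 weight band lies on the pathway diet → week-4 weight band → outcome, so adjusting for it blocks the indirect effect. For the total causal effect of diet, use the unadjusted pooled rates.
So P(outcome | do(Diet D)) is just the pooled rate for Diet D: 930/1750 = 0.531.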